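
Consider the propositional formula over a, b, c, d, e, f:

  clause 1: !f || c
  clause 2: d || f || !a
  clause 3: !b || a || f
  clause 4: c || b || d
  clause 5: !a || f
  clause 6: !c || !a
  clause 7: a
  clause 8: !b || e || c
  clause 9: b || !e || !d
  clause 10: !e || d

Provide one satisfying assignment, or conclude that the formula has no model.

Unit clause (a) forces a = true.
Unit clause (f) forces f = true.
Unit clause (c) forces c = true.
Now (!c) is unsatisfied and unit — conflict.

UNSATISFIABLE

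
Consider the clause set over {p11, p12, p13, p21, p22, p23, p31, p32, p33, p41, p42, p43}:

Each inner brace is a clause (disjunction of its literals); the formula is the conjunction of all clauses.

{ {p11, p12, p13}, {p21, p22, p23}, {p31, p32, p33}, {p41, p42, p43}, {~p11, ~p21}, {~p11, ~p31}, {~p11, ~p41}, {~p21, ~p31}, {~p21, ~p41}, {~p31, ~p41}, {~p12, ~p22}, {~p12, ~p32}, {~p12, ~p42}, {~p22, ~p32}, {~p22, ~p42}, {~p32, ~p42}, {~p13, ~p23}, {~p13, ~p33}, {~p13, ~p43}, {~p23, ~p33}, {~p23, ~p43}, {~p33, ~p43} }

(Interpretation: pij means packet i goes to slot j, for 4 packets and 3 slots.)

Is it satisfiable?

Unsatisfiable

Branch on p11: set p11 = 0.
Branch on p12: set p12 = 1.
From the singleton clause (~p22), p22 = 0.
From the singleton clause (~p32), p32 = 0.
From the singleton clause (~p42), p42 = 0.
Branch on p21: set p21 = 1.
From the singleton clause (~p31), p31 = 0.
From the singleton clause (p33), p33 = 1.
From the singleton clause (~p41), p41 = 0.
From the singleton clause (p43), p43 = 1.
That conflicts with the unit clause (~p43).
So p21 must be the other value — set p21 = 0.
From the singleton clause (p23), p23 = 1.
From the singleton clause (~p13), p13 = 0.
From the singleton clause (~p33), p33 = 0.
From the singleton clause (p31), p31 = 1.
From the singleton clause (~p41), p41 = 0.
From the singleton clause (p43), p43 = 1.
That conflicts with the unit clause (~p43).
Both values of p21 lead to a conflict.
So p12 must be the other value — set p12 = 0.
From the singleton clause (p13), p13 = 1.
From the singleton clause (~p23), p23 = 0.
From the singleton clause (~p33), p33 = 0.
From the singleton clause (~p43), p43 = 0.
Branch on p21: set p21 = 1.
From the singleton clause (~p31), p31 = 0.
From the singleton clause (p32), p32 = 1.
From the singleton clause (~p41), p41 = 0.
From the singleton clause (p42), p42 = 1.
That conflicts with the unit clause (~p42).
So p21 must be the other value — set p21 = 0.
From the singleton clause (p22), p22 = 1.
From the singleton clause (~p32), p32 = 0.
From the singleton clause (p31), p31 = 1.
From the singleton clause (~p41), p41 = 0.
From the singleton clause (p42), p42 = 1.
That conflicts with the unit clause (~p42).
Both values of p21 lead to a conflict.
Both values of p12 lead to a conflict.
So p11 must be the other value — set p11 = 1.
From the singleton clause (~p21), p21 = 0.
From the singleton clause (~p31), p31 = 0.
From the singleton clause (~p41), p41 = 0.
Branch on p22: set p22 = 1.
From the singleton clause (~p12), p12 = 0.
From the singleton clause (~p32), p32 = 0.
From the singleton clause (p33), p33 = 1.
From the singleton clause (~p42), p42 = 0.
From the singleton clause (p43), p43 = 1.
That conflicts with the unit clause (~p43).
So p22 must be the other value — set p22 = 0.
From the singleton clause (p23), p23 = 1.
From the singleton clause (~p13), p13 = 0.
From the singleton clause (~p33), p33 = 0.
From the singleton clause (p32), p32 = 1.
From the singleton clause (~p12), p12 = 0.
From the singleton clause (~p42), p42 = 0.
From the singleton clause (p43), p43 = 1.
That conflicts with the unit clause (~p43).
Both values of p22 lead to a conflict.
Both values of p11 lead to a conflict.
No assignment satisfies every clause.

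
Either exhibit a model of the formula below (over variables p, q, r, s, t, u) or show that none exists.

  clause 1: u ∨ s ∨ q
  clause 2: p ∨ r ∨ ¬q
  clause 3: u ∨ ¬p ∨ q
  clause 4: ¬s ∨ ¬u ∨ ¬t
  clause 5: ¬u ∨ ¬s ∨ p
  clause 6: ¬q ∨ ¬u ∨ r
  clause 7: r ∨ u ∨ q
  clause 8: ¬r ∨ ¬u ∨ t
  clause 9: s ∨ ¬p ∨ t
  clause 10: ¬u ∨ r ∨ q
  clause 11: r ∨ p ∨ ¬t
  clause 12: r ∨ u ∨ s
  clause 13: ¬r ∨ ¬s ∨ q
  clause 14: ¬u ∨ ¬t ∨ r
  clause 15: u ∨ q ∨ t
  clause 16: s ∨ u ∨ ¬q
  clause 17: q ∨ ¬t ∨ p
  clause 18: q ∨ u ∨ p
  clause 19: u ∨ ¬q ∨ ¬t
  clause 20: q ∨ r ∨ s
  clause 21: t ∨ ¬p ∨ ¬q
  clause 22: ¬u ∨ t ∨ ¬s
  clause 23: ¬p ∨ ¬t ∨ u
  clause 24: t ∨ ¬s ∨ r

Branch on u: set u = True.
Branch on s: set s = False.
Branch on q: set q = False.
Unit clause (r) forces r = True.
Unit clause (t) forces t = True.
Unit clause (p) forces p = True.
This assignment satisfies each clause.

p: True,  q: False,  r: True,  s: False,  t: True,  u: True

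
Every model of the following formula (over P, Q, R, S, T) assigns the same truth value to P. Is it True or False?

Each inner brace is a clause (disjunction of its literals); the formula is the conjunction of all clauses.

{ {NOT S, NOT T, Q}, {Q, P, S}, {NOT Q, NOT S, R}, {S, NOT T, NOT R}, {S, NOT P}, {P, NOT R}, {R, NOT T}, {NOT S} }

False

Suppose P = true.
Unit clause (S) forces S = true.
But (NOT S) is also a unit clause — contradiction.
So every satisfying assignment has P = False.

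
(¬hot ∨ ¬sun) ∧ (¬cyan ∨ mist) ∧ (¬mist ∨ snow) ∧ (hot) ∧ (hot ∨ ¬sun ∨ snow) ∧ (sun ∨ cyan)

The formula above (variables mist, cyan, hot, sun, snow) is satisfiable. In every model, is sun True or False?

False

Suppose sun = True.
Unit clause (¬hot) forces hot = False.
Now (hot) is unsatisfied and unit — conflict.
So every satisfying assignment has sun = False.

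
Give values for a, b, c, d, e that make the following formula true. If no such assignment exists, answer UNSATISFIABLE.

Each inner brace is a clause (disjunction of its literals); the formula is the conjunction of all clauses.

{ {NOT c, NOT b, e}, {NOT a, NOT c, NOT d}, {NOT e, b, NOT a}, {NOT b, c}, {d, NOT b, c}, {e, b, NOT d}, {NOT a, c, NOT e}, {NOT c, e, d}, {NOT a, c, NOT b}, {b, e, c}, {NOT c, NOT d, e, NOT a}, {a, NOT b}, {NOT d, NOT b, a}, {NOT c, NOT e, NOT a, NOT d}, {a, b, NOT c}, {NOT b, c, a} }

Try b = true.
From the singleton clause (c), c = true.
From the singleton clause (e), e = true.
From the singleton clause (a), a = true.
From the singleton clause (NOT d), d = false.
Every clause now holds.

a: true, b: true, c: true, d: false, e: true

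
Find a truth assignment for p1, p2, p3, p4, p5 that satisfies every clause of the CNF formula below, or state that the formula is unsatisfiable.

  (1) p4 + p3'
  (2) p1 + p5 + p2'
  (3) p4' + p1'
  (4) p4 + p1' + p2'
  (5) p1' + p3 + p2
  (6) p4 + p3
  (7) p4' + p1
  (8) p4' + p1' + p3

UNSATISFIABLE

Suppose p4 = 1.
Unit clause (p1') forces p1 = 0.
That conflicts with the unit clause (p1).
So p4 must be the other value — set p4 = 0.
Unit clause (p3') forces p3 = 0.
That conflicts with the unit clause (p3).
Both values of p4 lead to a conflict.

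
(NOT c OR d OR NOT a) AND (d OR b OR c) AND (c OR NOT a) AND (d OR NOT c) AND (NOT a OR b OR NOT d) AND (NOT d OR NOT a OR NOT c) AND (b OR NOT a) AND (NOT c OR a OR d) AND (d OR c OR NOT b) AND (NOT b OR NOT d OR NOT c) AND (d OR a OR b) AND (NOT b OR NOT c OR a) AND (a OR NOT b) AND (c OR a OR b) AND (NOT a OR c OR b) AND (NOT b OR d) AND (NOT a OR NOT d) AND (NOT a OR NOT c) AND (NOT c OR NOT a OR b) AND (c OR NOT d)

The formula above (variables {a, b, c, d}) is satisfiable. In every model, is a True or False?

Suppose a = true.
From the singleton clause (c), c = true.
But (NOT c) is also a unit clause — contradiction.
So every satisfying assignment has a = False.

False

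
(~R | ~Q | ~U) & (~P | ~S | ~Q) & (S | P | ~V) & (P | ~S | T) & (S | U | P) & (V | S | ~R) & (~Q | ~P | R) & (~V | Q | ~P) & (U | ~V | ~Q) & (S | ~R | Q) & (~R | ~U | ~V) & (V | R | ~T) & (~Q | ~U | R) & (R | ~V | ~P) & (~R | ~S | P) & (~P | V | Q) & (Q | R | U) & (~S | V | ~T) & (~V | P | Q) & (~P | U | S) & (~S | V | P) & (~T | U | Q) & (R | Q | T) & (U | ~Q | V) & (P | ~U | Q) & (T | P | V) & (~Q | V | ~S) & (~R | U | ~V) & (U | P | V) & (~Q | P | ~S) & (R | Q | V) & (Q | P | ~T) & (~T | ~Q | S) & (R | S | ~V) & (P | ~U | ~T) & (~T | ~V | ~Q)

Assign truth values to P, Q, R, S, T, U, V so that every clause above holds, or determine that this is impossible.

Try R = 0.
Try Q = 0.
From the singleton clause (U), U = 1.
From the singleton clause (T), T = 1.
From the singleton clause (V), V = 1.
From the singleton clause (~P), P = 0.
But (P) is also a unit clause — contradiction.
So Q must be the other value — set Q = 1.
From the singleton clause (~P), P = 0.
From the singleton clause (~U), U = 0.
From the singleton clause (S), S = 1.
But (~S) is also a unit clause — contradiction.
Neither Q = 1 nor Q = 0 works.
So R must be the other value — set R = 1.
Try Q = 0.
From the singleton clause (S), S = 1.
From the singleton clause (P), P = 1.
From the singleton clause (~V), V = 0.
But (V) is also a unit clause — contradiction.
So Q must be the other value — set Q = 1.
From the singleton clause (~U), U = 0.
From the singleton clause (~V), V = 0.
But (V) is also a unit clause — contradiction.
Neither Q = 1 nor Q = 0 works.
Neither R = 1 nor R = 0 works.

UNSATISFIABLE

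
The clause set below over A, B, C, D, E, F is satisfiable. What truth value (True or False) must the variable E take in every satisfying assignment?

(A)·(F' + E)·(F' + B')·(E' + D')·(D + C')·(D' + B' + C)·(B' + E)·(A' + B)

True

Suppose E = 0.
From the singleton clause (A), A = 1.
From the singleton clause (F'), F = 0.
From the singleton clause (B'), B = 0.
That conflicts with the unit clause (B).
So every satisfying assignment has E = True.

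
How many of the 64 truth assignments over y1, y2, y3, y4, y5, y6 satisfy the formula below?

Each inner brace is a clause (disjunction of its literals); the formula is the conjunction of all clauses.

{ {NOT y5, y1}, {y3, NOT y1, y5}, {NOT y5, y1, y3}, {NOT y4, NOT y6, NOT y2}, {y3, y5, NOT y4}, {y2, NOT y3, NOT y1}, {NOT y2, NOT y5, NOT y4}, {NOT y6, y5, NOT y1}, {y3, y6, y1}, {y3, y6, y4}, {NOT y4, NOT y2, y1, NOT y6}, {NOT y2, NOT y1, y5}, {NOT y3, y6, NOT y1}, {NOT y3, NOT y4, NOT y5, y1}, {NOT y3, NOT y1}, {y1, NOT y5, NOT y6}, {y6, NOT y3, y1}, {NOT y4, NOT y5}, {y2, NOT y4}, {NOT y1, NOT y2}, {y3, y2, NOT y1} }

There are 2^6 = 64 truth assignments over (y1, y2, y3, y4, y5, y6).
Split on y2. With y2 = true, the clauses containing y2 are satisfied and NOT y2 drops from the rest; 2 of the 2^5 = 32 assignments to the other variables satisfy what remains.
With y2 = false, by the same count on the reduced clause set, 2 assignments work.
(One model: y1=F, y2=F, y3=F, y4=F, y5=F, y6=T.)
Total: 2 + 2 = 4.

4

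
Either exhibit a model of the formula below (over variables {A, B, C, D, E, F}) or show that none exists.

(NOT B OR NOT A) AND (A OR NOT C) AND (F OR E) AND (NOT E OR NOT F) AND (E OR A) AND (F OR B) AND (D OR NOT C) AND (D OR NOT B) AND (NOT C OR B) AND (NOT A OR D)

Branch on B: set B = true.
Unit clause (NOT A) forces A = false.
Unit clause (NOT C) forces C = false.
Unit clause (E) forces E = true.
Unit clause (NOT F) forces F = false.
Unit clause (D) forces D = true.
Every clause now holds.

A: false, B: true, C: false, D: true, E: true, F: false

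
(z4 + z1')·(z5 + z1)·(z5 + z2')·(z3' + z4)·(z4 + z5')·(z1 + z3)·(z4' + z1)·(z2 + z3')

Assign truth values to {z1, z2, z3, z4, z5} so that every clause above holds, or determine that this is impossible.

z1 ↦ 1,  z2 ↦ 1,  z3 ↦ 0,  z4 ↦ 1,  z5 ↦ 1

Case z4 = 1:
From the singleton clause (z1), z1 = 1.
Case z5 = 1:
Case z2 = 1:
No clause remains; z3 is free.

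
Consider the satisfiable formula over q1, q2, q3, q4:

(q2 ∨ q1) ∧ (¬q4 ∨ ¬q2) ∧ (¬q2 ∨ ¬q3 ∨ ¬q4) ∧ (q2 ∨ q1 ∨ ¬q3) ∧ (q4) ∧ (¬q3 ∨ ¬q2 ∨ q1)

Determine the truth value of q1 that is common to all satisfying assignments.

Suppose q1 = False.
Unit clause (q2) forces q2 = True.
Unit clause (¬q4) forces q4 = False.
Now (q4) is unsatisfied and unit — conflict.
So every satisfying assignment has q1 = True.

True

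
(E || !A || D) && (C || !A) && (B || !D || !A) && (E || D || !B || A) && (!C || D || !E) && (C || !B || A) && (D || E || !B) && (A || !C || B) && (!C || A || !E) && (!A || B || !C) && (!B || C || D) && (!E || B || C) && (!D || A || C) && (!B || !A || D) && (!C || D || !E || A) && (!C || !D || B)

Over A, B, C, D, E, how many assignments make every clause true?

4

There are 2^5 = 32 truth assignments over (A, B, C, D, E).
Split on D. With D = true, the clauses containing D are satisfied and !D drops from the rest; 3 of the 2^4 = 16 assignments to the other variables satisfy what remains.
With D = false, by the same count on the reduced clause set, 1 assignment works.
Total: 3 + 1 = 4.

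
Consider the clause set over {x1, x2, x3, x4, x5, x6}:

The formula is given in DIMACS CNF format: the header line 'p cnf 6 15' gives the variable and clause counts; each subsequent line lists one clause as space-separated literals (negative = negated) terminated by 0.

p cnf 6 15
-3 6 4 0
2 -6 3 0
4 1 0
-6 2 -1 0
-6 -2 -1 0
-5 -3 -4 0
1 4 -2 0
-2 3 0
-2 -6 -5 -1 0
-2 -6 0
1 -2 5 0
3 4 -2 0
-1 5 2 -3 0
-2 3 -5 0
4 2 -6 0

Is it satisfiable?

Yes, satisfiable

Suppose x4 = True.
Suppose x5 = True.
The clause (¬x3) is unit, so x3 = False.
The clause (¬x2) is unit, so x2 = False.
The clause (¬x6) is unit, so x6 = False.
Every clause is now satisfied; x1 is unconstrained.
A satisfying assignment: x1: False,  x2: False,  x3: False,  x4: True,  x5: True,  x6: False.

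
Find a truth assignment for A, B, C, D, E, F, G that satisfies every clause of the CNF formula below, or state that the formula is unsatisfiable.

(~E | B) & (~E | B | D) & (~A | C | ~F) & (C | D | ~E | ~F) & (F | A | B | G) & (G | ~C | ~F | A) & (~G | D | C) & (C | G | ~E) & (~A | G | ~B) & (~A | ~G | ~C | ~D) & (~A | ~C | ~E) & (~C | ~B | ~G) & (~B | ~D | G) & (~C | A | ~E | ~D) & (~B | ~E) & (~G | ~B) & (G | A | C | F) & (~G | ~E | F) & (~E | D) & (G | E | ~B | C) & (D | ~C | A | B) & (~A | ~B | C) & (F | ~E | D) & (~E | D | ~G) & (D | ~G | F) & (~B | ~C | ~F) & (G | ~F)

Try E = 0.
Try G = 1.
(~B) alone gives B = 0.
Try D = 1.
Try A = 1.
(~C) alone gives C = 0.
(~F) alone gives F = 0.
All clauses are satisfied.

A: 1; B: 0; C: 0; D: 1; E: 0; F: 0; G: 1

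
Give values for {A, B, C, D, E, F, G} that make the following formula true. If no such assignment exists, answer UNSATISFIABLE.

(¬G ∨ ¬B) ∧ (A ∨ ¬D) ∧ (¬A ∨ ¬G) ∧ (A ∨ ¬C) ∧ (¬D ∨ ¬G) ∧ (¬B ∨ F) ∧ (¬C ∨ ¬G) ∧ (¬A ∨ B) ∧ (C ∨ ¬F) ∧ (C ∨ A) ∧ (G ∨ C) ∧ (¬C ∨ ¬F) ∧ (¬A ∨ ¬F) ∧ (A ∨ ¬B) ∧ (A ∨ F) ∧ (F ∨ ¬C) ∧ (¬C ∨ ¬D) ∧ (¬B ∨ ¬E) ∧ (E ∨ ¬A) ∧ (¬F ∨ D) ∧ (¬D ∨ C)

Try G = False.
Unit clause (C) forces C = True.
Unit clause (A) forces A = True.
Unit clause (B) forces B = True.
Unit clause (F) forces F = True.
But (¬F) is also a unit clause — contradiction.
That branch fails; take G = True instead.
Unit clause (¬B) forces B = False.
Unit clause (¬A) forces A = False.
Unit clause (¬D) forces D = False.
Unit clause (¬C) forces C = False.
But (C) is also a unit clause — contradiction.
Both values of G lead to a conflict.

UNSATISFIABLE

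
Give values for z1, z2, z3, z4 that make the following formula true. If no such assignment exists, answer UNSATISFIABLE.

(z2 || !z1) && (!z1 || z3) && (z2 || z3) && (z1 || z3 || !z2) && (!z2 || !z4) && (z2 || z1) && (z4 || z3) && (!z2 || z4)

UNSATISFIABLE

Suppose z2 = true.
Unit clause (!z4) forces z4 = false.
That conflicts with the unit clause (z4).
So z2 must be the other value — set z2 = false.
Unit clause (!z1) forces z1 = false.
That conflicts with the unit clause (z1).
Either choice for z2 ends in contradiction.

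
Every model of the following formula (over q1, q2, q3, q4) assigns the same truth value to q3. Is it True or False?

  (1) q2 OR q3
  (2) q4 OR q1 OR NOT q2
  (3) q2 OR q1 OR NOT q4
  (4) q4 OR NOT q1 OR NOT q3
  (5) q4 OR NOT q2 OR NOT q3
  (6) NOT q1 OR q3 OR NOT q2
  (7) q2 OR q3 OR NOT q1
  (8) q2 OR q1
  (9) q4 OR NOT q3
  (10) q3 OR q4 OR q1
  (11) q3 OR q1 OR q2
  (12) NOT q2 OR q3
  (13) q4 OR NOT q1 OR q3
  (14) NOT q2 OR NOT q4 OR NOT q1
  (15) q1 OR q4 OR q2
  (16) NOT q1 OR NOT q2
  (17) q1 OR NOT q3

True

Suppose q3 = false.
From the singleton clause (q2), q2 = true.
That conflicts with the unit clause (NOT q2).
So every satisfying assignment has q3 = True.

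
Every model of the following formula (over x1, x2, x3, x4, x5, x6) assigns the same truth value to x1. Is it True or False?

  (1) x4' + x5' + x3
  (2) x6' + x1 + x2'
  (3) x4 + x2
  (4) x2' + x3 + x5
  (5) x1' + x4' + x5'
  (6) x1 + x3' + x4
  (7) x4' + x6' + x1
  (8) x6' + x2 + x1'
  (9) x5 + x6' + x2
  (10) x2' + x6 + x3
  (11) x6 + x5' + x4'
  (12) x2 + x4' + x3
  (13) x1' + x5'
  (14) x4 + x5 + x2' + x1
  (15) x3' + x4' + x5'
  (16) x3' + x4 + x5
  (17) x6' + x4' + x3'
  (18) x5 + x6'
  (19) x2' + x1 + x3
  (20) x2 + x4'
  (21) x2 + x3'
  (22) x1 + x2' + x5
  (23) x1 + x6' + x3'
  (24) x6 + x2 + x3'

True

Suppose x1 = 0.
Try x6 = 0.
Try x4 = 1.
From the singleton clause (x5'), x5 = 0.
From the singleton clause (x2), x2 = 1.
But (x2') is also a unit clause — contradiction.
Backtrack on x4: now try x4 = 0.
From the singleton clause (x2), x2 = 1.
From the singleton clause (x3'), x3 = 0.
But (x3) is also a unit clause — contradiction.
Both values of x4 lead to a conflict.
Backtrack on x6: now try x6 = 1.
From the singleton clause (x2'), x2 = 0.
From the singleton clause (x4), x4 = 1.
But (x4') is also a unit clause — contradiction.
Both values of x6 lead to a conflict.
So every satisfying assignment has x1 = True.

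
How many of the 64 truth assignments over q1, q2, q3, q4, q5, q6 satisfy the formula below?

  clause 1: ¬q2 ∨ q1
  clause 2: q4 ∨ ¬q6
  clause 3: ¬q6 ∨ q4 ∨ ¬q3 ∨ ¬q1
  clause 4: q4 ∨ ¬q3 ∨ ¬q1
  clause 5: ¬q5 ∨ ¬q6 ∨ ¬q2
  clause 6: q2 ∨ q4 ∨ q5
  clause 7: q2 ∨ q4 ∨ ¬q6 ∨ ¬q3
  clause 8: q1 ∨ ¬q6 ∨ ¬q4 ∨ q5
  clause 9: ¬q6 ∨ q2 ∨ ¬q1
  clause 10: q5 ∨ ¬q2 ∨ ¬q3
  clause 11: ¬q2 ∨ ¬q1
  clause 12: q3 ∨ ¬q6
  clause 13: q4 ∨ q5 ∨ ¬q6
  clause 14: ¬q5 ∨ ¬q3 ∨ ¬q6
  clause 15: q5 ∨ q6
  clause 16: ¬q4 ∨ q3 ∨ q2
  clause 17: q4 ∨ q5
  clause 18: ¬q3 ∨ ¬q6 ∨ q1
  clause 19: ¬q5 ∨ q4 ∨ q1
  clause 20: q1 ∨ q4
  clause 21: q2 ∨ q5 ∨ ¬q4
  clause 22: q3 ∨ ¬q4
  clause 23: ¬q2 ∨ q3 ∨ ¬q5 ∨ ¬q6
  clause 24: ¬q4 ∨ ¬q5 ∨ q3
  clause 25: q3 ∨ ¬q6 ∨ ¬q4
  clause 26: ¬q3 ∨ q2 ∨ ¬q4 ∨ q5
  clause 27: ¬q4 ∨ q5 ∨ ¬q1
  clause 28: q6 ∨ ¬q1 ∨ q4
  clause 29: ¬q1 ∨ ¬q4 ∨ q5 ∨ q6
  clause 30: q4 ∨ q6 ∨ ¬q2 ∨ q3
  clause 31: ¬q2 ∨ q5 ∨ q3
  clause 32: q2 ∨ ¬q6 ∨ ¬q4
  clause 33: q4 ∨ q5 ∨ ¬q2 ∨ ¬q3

There are 2^6 = 64 truth assignments over (q1, q2, q3, q4, q5, q6).
Split on q3. With q3 = True, the clauses containing q3 are satisfied and ¬q3 drops from the rest; 2 of the 2^5 = 32 assignments to the other variables satisfy what remains.
With q3 = False, by the same count on the reduced clause set, 0 assignments work.
(One model: q1=F, q2=F, q3=T, q4=T, q5=T, q6=F.)
Total: 2 + 0 = 2.

2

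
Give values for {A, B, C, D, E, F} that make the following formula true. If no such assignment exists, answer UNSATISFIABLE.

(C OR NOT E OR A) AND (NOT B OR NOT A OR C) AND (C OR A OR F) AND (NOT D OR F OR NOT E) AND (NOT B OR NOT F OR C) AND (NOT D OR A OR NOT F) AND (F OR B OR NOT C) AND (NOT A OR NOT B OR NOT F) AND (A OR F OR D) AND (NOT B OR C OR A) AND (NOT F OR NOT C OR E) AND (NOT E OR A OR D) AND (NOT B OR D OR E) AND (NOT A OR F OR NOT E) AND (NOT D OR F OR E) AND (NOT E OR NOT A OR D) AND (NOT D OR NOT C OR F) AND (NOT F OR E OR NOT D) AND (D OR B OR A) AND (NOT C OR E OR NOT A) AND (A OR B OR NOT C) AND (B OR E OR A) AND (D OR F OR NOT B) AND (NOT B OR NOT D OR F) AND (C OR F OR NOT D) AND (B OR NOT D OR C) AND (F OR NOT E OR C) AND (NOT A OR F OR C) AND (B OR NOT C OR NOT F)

A ↦ true, B ↦ false, C ↦ false, D ↦ false, E ↦ false, F ↦ true

Branch on C: set C = false.
Branch on E: set E = false.
Branch on B: set B = false.
Unit clause (A) forces A = true.
Unit clause (NOT D) forces D = false.
Unit clause (F) forces F = true.
Every clause now holds.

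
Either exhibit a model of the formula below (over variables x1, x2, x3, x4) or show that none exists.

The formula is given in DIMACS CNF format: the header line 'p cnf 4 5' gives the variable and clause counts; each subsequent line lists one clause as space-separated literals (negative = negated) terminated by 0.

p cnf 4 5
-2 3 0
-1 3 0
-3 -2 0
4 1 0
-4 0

x1=True; x2=False; x3=True; x4=False

From the singleton clause (¬x4), x4 = False.
From the singleton clause (x1), x1 = True.
From the singleton clause (x3), x3 = True.
From the singleton clause (¬x2), x2 = False.
All clauses are satisfied.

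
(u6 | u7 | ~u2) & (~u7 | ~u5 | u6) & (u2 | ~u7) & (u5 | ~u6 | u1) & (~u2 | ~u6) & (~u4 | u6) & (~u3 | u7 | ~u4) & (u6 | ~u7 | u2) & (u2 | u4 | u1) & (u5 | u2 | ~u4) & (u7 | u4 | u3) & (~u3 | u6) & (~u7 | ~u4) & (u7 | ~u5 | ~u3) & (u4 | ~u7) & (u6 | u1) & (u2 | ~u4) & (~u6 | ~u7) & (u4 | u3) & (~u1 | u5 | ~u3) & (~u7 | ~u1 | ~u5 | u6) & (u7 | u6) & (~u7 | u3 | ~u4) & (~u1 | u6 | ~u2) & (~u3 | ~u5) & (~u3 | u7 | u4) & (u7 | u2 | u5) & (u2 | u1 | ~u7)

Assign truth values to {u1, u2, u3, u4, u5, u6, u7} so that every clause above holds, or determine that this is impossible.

UNSATISFIABLE

Branch on u2: set u2 = 1.
Unit clause (~u6) forces u6 = 0.
Unit clause (u7) forces u7 = 1.
Unit clause (~u5) forces u5 = 0.
Unit clause (~u4) forces u4 = 0.
But (u4) is also a unit clause — contradiction.
Backtrack on u2: now try u2 = 0.
Unit clause (~u7) forces u7 = 0.
Unit clause (~u4) forces u4 = 0.
Unit clause (u1) forces u1 = 1.
Unit clause (u3) forces u3 = 1.
But (~u3) is also a unit clause — contradiction.
Neither u2 = 1 nor u2 = 0 works.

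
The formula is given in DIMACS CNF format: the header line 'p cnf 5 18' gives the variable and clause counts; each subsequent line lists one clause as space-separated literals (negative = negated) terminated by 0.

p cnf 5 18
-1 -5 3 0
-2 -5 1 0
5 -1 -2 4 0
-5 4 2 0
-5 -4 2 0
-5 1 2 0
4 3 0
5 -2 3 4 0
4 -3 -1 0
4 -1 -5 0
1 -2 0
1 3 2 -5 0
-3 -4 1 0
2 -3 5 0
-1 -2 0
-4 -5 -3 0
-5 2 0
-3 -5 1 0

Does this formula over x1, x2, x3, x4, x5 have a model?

Case x4 = True:
Case x5 = False:
Case x1 = False:
(¬x2) alone gives x2 = False.
(¬x3) alone gives x3 = False.
This assignment satisfies each clause.
A satisfying assignment: x1: False,  x2: False,  x3: False,  x4: True,  x5: False.

Yes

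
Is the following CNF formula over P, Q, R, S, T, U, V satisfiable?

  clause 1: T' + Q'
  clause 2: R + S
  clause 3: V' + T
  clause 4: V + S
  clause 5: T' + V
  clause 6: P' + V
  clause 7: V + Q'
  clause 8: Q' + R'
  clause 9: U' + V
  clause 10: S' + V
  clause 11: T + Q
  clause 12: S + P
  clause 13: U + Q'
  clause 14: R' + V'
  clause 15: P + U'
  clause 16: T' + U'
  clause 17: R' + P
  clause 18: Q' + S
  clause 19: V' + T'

Branch on T: set T = 0.
Unit clause (V') forces V = 0.
Unit clause (S) forces S = 1.
Now (S') is unsatisfied and unit — conflict.
Backtrack on T: now try T = 1.
Unit clause (Q') forces Q = 0.
Unit clause (V) forces V = 1.
Now (V') is unsatisfied and unit — conflict.
Both values of T lead to a conflict.
No assignment satisfies every clause.

No, unsatisfiable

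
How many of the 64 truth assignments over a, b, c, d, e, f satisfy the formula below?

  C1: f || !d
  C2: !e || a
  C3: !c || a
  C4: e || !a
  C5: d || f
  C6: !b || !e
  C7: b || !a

4

There are 2^6 = 64 truth assignments over (a, b, c, d, e, f).
Split on d. With d = true, the clauses containing d are satisfied and !d drops from the rest; 2 of the 2^5 = 32 assignments to the other variables satisfy what remains.
With d = false, by the same count on the reduced clause set, 2 assignments work.
(One model: a=F, b=F, c=F, d=F, e=F, f=T.)
Total: 2 + 2 = 4.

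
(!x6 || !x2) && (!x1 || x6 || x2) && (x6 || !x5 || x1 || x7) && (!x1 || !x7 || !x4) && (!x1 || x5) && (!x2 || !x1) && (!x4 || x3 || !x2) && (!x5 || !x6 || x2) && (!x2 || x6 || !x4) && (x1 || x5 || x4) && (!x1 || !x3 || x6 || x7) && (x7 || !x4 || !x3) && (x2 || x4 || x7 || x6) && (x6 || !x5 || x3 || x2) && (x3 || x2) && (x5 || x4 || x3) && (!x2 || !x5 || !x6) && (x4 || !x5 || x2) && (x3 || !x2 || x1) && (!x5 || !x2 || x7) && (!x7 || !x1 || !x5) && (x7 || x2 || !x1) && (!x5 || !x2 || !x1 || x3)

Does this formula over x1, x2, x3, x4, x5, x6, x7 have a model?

Branch on x6: set x6 = true.
(!x2) alone gives x2 = false.
(!x5) alone gives x5 = false.
(!x1) alone gives x1 = false.
(x4) alone gives x4 = true.
(x3) alone gives x3 = true.
(x7) alone gives x7 = true.
All clauses are satisfied.
A satisfying assignment: x1: false; x2: false; x3: true; x4: true; x5: false; x6: true; x7: true.

Yes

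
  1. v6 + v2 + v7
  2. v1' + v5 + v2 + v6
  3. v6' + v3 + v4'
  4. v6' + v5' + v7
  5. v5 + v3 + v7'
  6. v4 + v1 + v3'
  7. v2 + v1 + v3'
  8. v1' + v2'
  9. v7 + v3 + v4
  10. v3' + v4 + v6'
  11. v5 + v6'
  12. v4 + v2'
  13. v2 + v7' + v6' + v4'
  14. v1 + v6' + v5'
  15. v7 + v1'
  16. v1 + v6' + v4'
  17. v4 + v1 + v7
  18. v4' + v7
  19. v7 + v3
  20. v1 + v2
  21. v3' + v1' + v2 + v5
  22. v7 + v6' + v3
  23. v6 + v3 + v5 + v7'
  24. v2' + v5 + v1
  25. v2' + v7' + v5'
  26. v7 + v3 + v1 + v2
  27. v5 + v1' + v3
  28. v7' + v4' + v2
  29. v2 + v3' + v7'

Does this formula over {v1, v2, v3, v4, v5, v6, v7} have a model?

Branch on v1: set v1 = 1.
The clause (v2') is unit, so v2 = 0.
The clause (v7) is unit, so v7 = 1.
The clause (v4') is unit, so v4 = 0.
The clause (v3') is unit, so v3 = 0.
The clause (v5) is unit, so v5 = 1.
Every clause is now satisfied; v6 is unconstrained.
A satisfying assignment: v1: 1; v2: 0; v3: 0; v4: 0; v5: 1; v6: 0; v7: 1.

Satisfiable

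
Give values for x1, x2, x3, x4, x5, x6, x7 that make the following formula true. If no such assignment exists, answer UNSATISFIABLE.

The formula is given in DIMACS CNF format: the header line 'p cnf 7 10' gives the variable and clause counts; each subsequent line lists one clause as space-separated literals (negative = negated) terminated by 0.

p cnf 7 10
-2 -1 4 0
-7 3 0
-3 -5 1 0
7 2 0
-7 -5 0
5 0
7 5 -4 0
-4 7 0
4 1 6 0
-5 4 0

UNSATISFIABLE

The clause (x5) is unit, so x5 = True.
The clause (¬x7) is unit, so x7 = False.
The clause (x2) is unit, so x2 = True.
The clause (¬x4) is unit, so x4 = False.
Now (x4) is unsatisfied and unit — conflict.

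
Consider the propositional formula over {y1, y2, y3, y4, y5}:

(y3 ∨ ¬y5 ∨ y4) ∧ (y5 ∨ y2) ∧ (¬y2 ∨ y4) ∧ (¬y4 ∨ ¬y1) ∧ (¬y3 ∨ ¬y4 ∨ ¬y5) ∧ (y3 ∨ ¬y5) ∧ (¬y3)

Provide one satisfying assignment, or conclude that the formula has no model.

Unit clause (¬y3) forces y3 = False.
Unit clause (¬y5) forces y5 = False.
Unit clause (y2) forces y2 = True.
Unit clause (y4) forces y4 = True.
Unit clause (¬y1) forces y1 = False.
Every clause now holds.

y1: False, y2: True, y3: False, y4: True, y5: False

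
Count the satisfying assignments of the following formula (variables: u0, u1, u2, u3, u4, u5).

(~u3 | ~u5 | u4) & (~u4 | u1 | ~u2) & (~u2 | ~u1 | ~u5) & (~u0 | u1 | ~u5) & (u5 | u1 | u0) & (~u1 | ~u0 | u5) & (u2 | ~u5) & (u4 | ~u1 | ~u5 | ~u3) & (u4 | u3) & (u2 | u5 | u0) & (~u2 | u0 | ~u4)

There are 2^6 = 64 truth assignments over (u0, u1, u2, u3, u4, u5).
Split on u1. With u1 = 1, the clauses containing u1 are satisfied and ~u1 drops from the rest; 1 of the 2^5 = 32 assignments to the other variables satisfy what remains.
With u1 = 0, by the same count on the reduced clause set, 4 assignments work.
(One model: u0=F, u1=T, u2=T, u3=T, u4=F, u5=F.)
Total: 1 + 4 = 5.

5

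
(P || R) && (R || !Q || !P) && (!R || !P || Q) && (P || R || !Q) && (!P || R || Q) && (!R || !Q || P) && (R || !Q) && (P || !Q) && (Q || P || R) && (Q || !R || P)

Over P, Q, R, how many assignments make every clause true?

1

There are 2^3 = 8 truth assignments over (P, Q, R).
Check each against the 10 clauses (columns in the order P, Q, R):
  F F F  ✗ fails (P || R)
  F F T  ✗ fails (Q || !R || P)
  F T F  ✗ fails (P || R)
  F T T  ✗ fails (!R || !Q || P)
  T F F  ✗ fails (!P || R || Q)
  T F T  ✗ fails (!R || !P || Q)
  T T F  ✗ fails (R || !Q || !P)
  T T T  ✓ satisfies all
1 of the 8 rows is a model.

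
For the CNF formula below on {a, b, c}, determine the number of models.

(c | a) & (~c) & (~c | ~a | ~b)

2

There are 2^3 = 8 truth assignments over (a, b, c).
Split on a. With a = 1, the clauses containing a are satisfied and ~a drops from the rest; 2 of the 2^2 = 4 assignments to the other variables satisfy what remains.
With a = 0, by the same count on the reduced clause set, 0 assignments work.
Total: 2 + 0 = 2.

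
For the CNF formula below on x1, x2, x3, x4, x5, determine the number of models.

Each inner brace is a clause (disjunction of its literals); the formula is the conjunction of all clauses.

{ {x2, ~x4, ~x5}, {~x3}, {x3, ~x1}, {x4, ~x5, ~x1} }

7

There are 2^5 = 32 truth assignments over (x1, x2, x3, x4, x5).
Split on x2. With x2 = 1, the clauses containing x2 are satisfied and ~x2 drops from the rest; 4 of the 2^4 = 16 assignments to the other variables satisfy what remains.
With x2 = 0, by the same count on the reduced clause set, 3 assignments work.
(One model: x1=F, x2=F, x3=F, x4=F, x5=F.)
Total: 4 + 3 = 7.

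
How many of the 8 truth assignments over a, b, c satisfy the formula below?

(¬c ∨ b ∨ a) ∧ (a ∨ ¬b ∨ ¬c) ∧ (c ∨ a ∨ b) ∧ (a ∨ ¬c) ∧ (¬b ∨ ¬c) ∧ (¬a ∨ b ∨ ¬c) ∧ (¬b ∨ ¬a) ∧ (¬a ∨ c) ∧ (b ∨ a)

There are 2^3 = 8 truth assignments over (a, b, c).
Split on c. With c = True, the clauses containing c are satisfied and ¬c drops from the rest; 0 of the 2^2 = 4 assignments to the other variables satisfy what remains.
With c = False, by the same count on the reduced clause set, 1 assignment works.
Total: 0 + 1 = 1.

1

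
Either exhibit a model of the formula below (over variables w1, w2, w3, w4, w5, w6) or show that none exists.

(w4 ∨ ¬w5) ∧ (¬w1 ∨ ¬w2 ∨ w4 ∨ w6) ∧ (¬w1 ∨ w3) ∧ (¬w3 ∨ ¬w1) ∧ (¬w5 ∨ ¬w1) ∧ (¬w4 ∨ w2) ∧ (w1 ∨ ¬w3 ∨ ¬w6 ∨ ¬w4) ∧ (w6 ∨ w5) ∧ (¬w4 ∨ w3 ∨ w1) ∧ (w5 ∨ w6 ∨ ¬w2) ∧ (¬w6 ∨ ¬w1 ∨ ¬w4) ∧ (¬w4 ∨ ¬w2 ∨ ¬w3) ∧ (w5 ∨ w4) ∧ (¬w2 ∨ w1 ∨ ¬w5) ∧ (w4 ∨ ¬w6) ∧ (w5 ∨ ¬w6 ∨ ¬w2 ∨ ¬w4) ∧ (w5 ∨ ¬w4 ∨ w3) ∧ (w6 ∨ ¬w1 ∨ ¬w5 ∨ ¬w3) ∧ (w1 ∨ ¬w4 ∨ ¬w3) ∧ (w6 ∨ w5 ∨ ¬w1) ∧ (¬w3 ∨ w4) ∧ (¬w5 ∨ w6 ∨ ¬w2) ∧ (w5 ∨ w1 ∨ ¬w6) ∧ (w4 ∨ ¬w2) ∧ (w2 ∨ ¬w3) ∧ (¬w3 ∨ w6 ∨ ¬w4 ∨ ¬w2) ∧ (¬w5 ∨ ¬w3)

Suppose w4 = True.
The clause (w2) is unit, so w2 = True.
The clause (¬w3) is unit, so w3 = False.
The clause (¬w1) is unit, so w1 = False.
Now (w1) is unsatisfied and unit — conflict.
So w4 must be the other value — set w4 = False.
The clause (¬w5) is unit, so w5 = False.
Now (w5) is unsatisfied and unit — conflict.
Neither w4 = True nor w4 = False works.

UNSATISFIABLE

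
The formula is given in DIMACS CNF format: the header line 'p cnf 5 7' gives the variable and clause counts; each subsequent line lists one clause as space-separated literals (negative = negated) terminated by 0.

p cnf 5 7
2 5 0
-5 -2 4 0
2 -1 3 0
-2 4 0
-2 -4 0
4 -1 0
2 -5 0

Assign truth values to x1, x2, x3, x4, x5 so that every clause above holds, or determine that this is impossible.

UNSATISFIABLE

Case x2 = True:
From the singleton clause (x4), x4 = True.
But (¬x4) is also a unit clause — contradiction.
Backtrack on x2: now try x2 = False.
From the singleton clause (x5), x5 = True.
But (¬x5) is also a unit clause — contradiction.
Either choice for x2 ends in contradiction.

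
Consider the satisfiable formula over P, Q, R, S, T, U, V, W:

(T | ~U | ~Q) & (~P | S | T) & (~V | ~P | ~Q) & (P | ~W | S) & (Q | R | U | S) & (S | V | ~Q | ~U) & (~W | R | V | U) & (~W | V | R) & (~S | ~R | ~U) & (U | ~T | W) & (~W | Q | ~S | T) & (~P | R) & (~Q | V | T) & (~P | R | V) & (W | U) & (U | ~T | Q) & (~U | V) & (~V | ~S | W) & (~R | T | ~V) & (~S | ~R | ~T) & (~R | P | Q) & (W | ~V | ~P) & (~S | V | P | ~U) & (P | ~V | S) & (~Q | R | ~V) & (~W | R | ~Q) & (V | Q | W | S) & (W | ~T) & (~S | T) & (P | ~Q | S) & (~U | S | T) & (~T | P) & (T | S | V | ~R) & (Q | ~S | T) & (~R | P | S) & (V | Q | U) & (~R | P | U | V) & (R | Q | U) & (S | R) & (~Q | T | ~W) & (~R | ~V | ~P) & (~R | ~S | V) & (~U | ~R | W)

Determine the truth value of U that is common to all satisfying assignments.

Suppose U = 1.
From the singleton clause (V), V = 1.
Try T = 1.
From the singleton clause (W), W = 1.
From the singleton clause (P), P = 1.
From the singleton clause (~Q), Q = 0.
From the singleton clause (R), R = 1.
But (~R) is also a unit clause — contradiction.
Undo T and try T = 0.
From the singleton clause (~Q), Q = 0.
From the singleton clause (~R), R = 0.
From the singleton clause (~P), P = 0.
From the singleton clause (S), S = 1.
But (~S) is also a unit clause — contradiction.
Neither T = 1 nor T = 0 works.
So every satisfying assignment has U = False.

False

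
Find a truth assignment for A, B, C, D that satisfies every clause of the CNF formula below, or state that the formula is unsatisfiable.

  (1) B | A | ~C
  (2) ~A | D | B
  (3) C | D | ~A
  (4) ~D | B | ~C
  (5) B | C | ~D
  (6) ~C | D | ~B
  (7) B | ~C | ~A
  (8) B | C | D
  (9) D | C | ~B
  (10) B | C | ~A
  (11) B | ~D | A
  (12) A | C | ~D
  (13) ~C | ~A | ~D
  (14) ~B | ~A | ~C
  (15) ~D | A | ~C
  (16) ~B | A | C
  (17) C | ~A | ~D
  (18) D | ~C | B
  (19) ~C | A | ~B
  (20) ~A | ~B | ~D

Suppose B = 1.
Suppose C = 0.
Unit clause (D) forces D = 1.
Unit clause (A) forces A = 1.
Now (~A) is unsatisfied and unit — conflict.
Undo C and try C = 1.
Unit clause (D) forces D = 1.
Unit clause (~A) forces A = 0.
Now (A) is unsatisfied and unit — conflict.
Neither C = 1 nor C = 0 works.
Undo B and try B = 0.
Suppose A = 1.
Unit clause (D) forces D = 1.
Unit clause (~C) forces C = 0.
Now (C) is unsatisfied and unit — conflict.
Undo A and try A = 0.
Unit clause (~C) forces C = 0.
Unit clause (~D) forces D = 0.
Now (D) is unsatisfied and unit — conflict.
Neither A = 1 nor A = 0 works.
Neither B = 1 nor B = 0 works.

UNSATISFIABLE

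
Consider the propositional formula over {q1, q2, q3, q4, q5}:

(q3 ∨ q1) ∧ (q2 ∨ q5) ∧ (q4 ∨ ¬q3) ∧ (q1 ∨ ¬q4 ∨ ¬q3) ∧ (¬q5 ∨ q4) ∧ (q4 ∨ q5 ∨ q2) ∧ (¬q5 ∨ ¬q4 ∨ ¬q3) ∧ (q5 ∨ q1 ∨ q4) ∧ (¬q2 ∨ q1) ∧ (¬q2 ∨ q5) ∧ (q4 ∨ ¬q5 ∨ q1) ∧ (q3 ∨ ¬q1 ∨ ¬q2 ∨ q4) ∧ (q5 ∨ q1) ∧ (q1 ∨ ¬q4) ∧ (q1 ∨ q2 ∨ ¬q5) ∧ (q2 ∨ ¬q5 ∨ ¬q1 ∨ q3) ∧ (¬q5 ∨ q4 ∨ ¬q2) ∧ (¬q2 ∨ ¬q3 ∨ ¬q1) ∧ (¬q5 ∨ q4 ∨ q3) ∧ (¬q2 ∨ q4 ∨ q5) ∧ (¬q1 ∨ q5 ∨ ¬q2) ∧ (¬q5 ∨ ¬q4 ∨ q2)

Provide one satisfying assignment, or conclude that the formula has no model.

q1=True; q2=True; q3=False; q4=True; q5=True

Try q3 = False.
Unit clause (q1) forces q1 = True.
Try q2 = True.
Unit clause (q5) forces q5 = True.
Unit clause (q4) forces q4 = True.
This assignment satisfies each clause.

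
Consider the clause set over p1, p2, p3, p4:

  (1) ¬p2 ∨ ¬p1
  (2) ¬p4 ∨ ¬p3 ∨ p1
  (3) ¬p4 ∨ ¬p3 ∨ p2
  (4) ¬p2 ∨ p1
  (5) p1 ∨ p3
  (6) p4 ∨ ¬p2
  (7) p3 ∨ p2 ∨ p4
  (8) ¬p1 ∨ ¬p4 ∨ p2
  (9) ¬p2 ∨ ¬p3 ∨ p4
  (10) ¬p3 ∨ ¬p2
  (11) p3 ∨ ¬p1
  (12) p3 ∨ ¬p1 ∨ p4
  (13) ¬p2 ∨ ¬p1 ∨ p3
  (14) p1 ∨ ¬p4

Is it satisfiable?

Yes, satisfiable

Suppose p2 = False.
Suppose p4 = False.
From the singleton clause (p3), p3 = True.
Every clause is now satisfied; p1 is unconstrained.
A satisfying assignment: p1=False; p2=False; p3=True; p4=False.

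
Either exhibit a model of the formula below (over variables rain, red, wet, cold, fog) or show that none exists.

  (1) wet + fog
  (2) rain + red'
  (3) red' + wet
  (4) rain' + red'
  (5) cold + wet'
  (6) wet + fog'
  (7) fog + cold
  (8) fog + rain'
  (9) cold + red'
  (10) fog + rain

rain ↦ 1, red ↦ 0, wet ↦ 1, cold ↦ 1, fog ↦ 1

Suppose wet = 1.
(cold) alone gives cold = 1.
Suppose rain = 1.
(red') alone gives red = 0.
(fog) alone gives fog = 1.
Every clause now holds.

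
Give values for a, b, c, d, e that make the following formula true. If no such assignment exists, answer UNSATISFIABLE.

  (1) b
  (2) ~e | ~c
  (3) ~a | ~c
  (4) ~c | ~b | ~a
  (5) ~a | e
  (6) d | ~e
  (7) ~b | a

a=1,  b=1,  c=0,  d=1,  e=1

The clause (b) is unit, so b = 1.
The clause (a) is unit, so a = 1.
The clause (~c) is unit, so c = 0.
The clause (e) is unit, so e = 1.
The clause (d) is unit, so d = 1.
Every clause now holds.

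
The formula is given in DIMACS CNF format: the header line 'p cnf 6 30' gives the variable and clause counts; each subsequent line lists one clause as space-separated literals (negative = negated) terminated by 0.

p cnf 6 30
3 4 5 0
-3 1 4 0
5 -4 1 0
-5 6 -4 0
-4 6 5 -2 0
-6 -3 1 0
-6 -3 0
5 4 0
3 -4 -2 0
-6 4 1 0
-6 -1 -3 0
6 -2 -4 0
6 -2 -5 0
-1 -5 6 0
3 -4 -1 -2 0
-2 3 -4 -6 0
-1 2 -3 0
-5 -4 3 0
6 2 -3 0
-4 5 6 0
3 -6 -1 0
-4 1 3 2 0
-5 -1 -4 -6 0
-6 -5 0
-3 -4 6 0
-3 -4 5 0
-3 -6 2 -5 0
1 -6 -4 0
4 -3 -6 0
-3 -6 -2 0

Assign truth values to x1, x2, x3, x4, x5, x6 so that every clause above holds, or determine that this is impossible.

Branch on x6: set x6 = False.
Branch on x5: set x5 = True.
Unit clause (¬x4) forces x4 = False.
Unit clause (¬x2) forces x2 = False.
Unit clause (¬x1) forces x1 = False.
Unit clause (¬x3) forces x3 = False.
All clauses are satisfied.

x1: False,  x2: False,  x3: False,  x4: False,  x5: True,  x6: False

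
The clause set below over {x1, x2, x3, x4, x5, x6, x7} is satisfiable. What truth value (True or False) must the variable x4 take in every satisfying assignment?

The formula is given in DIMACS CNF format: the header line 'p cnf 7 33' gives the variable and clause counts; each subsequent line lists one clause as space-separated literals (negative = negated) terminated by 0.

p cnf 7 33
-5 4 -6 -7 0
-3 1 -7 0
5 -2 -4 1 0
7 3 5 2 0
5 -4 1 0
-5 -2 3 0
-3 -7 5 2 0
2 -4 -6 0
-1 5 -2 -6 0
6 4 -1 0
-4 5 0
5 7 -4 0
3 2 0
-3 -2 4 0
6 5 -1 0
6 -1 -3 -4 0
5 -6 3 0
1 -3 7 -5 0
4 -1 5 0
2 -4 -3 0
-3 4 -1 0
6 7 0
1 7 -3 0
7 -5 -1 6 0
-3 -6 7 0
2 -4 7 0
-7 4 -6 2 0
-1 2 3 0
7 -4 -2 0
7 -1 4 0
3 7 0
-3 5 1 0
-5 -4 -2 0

Suppose x4 = True.
From the singleton clause (x5), x5 = True.
From the singleton clause (¬x2), x2 = False.
From the singleton clause (¬x6), x6 = False.
From the singleton clause (x3), x3 = True.
That conflicts with the unit clause (¬x3).
So every satisfying assignment has x4 = False.

False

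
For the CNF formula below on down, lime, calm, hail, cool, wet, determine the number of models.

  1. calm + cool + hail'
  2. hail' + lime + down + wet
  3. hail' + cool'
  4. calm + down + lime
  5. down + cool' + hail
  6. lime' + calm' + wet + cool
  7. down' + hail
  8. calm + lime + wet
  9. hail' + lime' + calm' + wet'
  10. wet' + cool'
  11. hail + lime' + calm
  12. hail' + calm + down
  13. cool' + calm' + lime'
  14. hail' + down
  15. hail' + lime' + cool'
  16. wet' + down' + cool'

5

There are 2^6 = 64 truth assignments over (down, lime, calm, hail, cool, wet).
Split on lime. With lime = 1, the clauses containing lime are satisfied and lime' drops from the rest; 1 of the 2^5 = 32 assignments to the other variables satisfy what remains.
With lime = 0, by the same count on the reduced clause set, 4 assignments work.
(One model: down=F, lime=F, calm=T, hail=F, cool=F, wet=F.)
Total: 1 + 4 = 5.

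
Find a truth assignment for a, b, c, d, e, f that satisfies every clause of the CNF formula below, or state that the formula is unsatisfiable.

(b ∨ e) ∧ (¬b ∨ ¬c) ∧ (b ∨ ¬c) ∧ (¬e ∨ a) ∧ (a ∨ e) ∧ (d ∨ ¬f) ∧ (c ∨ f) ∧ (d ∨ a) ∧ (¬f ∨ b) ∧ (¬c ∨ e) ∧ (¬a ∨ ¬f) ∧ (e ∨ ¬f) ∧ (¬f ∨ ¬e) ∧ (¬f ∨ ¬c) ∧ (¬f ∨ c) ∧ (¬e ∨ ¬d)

UNSATISFIABLE

Case b = True:
From the singleton clause (¬c), c = False.
From the singleton clause (f), f = True.
Now (¬f) is unsatisfied and unit — conflict.
That branch fails; take b = False instead.
From the singleton clause (e), e = True.
From the singleton clause (¬c), c = False.
From the singleton clause (a), a = True.
From the singleton clause (f), f = True.
Now (¬f) is unsatisfied and unit — conflict.
Neither b = True nor b = False works.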